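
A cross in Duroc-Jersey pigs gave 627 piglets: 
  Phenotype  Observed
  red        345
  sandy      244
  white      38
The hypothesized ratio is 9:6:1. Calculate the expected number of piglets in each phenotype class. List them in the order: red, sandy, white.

352.6875, 235.125, 39.1875

Expected counts for N = 627 under a 9:6:1 ratio (total parts = 16):
  red: 627 × 9/16 = 352.6875
  sandy: 627 × 6/16 = 235.125
  white: 627 × 1/16 = 39.1875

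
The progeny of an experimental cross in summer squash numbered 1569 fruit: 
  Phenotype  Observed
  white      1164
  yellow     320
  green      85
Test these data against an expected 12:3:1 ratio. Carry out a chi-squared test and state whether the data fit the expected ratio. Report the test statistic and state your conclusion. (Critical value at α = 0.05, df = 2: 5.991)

Under the 12:3:1 hypothesis (Σ ratio = 16, N = 1569):
  white: 1569 × 12/16 = 1176.75
  yellow: 1569 × 3/16 = 294.1875
  green: 1569 × 1/16 = 98.0625
χ² = Σ (O − E)² / E
  white: (1164 − 1176.75)² / 1176.75 = 0.1381
  yellow: (320 − 294.1875)² / 294.1875 = 2.2648
  green: (85 − 98.0625)² / 98.0625 = 1.7400
χ² = 0.1381 + 2.2648 + 1.7400 = 4.1429 ≈ 4.143
Degrees of freedom = 3 − 1 = 2; critical value at α = 0.05 is 5.991.
Since 4.143 < 5.991, we fail to reject the null hypothesis — the data are consistent with the 12:3:1 ratio.

4.143; consistent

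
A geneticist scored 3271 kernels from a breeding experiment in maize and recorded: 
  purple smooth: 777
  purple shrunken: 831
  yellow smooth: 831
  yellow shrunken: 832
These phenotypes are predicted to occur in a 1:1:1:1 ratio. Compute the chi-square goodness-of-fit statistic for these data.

2.708

Under the 1:1:1:1 hypothesis (Σ ratio = 4, N = 3271):
  purple smooth: 3271 × 1/4 = 817.75
  purple shrunken: 3271 × 1/4 = 817.75
  yellow smooth: 3271 × 1/4 = 817.75
  yellow shrunken: 3271 × 1/4 = 817.75
χ² = Σ (O − E)² / E
  purple smooth: (777 − 817.75)² / 817.75 = 2.0306
  purple shrunken: (831 − 817.75)² / 817.75 = 0.2147
  yellow smooth: (831 − 817.75)² / 817.75 = 0.2147
  yellow shrunken: (832 − 817.75)² / 817.75 = 0.2483
χ² = 2.0306 + 0.2147 + 0.2147 + 0.2483 = 2.7083 ≈ 2.708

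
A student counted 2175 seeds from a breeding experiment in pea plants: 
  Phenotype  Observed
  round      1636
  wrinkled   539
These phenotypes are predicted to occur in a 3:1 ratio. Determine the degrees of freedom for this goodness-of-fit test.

A goodness-of-fit test with 2 phenotype classes has df = 2 − 1 = 1.

1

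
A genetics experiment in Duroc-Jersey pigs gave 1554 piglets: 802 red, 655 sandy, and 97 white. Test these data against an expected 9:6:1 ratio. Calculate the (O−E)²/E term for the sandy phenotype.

8.958

Total ratio parts = 16. Expected numbers out of 1554:
  red: 1554 × 9/16 = 874.125
  sandy: 1554 × 6/16 = 582.75
  white: 1554 × 1/16 = 97.125
Contribution of sandy: (655 − 582.75)² / 582.75 = 8.9576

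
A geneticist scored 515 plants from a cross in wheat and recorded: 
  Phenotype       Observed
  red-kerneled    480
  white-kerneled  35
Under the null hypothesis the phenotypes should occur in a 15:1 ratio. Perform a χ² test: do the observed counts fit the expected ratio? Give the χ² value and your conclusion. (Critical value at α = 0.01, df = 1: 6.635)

0.262; consistent

The 15:1 ratio has 16 parts, so with N = 515 the expected counts are:
  red-kerneled: 515 × 15/16 = 482.8125
  white-kerneled: 515 × 1/16 = 32.1875
χ² = Σ (O − E)² / E
  red-kerneled: (480 − 482.8125)² / 482.8125 = 0.0164
  white-kerneled: (35 − 32.1875)² / 32.1875 = 0.2458
χ² = 0.0164 + 0.2458 = 0.2622 ≈ 0.262
Degrees of freedom = 2 − 1 = 1; critical value at α = 0.01 is 6.635.
Since 0.262 < 6.635, we fail to reject the null hypothesis — the data are consistent with the 15:1 ratio.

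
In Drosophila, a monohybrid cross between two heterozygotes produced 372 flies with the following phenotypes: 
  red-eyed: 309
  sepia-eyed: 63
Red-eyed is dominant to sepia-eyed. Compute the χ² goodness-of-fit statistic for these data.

For a monohybrid cross between heterozygotes with complete dominance, the expected phenotypic ratio is 3:1.
Expected counts for N = 372 under a 3:1 ratio (total parts = 4):
  red-eyed: 372 × 3/4 = 279
  sepia-eyed: 372 × 1/4 = 93
χ² = Σ (O − E)² / E
  red-eyed: (309 − 279)² / 279 = 3.2258
  sepia-eyed: (63 − 93)² / 93 = 9.6774
χ² = 3.2258 + 9.6774 = 12.9032 ≈ 12.903

12.903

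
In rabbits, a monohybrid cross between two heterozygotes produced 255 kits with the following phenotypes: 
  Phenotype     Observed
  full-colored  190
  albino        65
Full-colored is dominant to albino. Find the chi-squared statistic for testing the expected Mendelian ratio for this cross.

0.033

For a monohybrid cross between heterozygotes with complete dominance, the expected phenotypic ratio is 3:1.
Under the 3:1 hypothesis (Σ ratio = 4, N = 255):
  full-colored: 255 × 3/4 = 191.25
  albino: 255 × 1/4 = 63.75
χ² = Σ (O − E)² / E
  full-colored: (190 − 191.25)² / 191.25 = 0.0082
  albino: (65 − 63.75)² / 63.75 = 0.0245
χ² = 0.0082 + 0.0245 = 0.0327 ≈ 0.033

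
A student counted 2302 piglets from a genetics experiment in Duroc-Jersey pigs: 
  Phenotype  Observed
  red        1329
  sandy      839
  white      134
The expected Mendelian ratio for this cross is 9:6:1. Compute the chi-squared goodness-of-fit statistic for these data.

The 9:6:1 ratio has 16 parts, so with N = 2302 the expected counts are:
  red: 2302 × 9/16 = 1294.875
  sandy: 2302 × 6/16 = 863.25
  white: 2302 × 1/16 = 143.875
χ² = Σ (O − E)² / E
  red: (1329 − 1294.875)² / 1294.875 = 0.8993
  sandy: (839 − 863.25)² / 863.25 = 0.6812
  white: (134 − 143.875)² / 143.875 = 0.6778
χ² = 0.8993 + 0.6812 + 0.6778 = 2.2583 ≈ 2.258

2.258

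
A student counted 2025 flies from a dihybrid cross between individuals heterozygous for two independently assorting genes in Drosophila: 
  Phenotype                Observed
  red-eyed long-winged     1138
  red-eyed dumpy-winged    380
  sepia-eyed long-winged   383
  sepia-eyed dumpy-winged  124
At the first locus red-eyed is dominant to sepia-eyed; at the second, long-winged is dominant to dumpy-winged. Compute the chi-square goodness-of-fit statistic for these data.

0.082

A dihybrid F₂ with independent assortment and complete dominance at both loci gives a 9:3:3:1 phenotypic ratio.
Total ratio parts = 16. Expected numbers out of 2025:
  red-eyed long-winged: 2025 × 9/16 = 1139.0625
  red-eyed dumpy-winged: 2025 × 3/16 = 379.6875
  sepia-eyed long-winged: 2025 × 3/16 = 379.6875
  sepia-eyed dumpy-winged: 2025 × 1/16 = 126.5625
χ² = Σ (O − E)² / E
  red-eyed long-winged: (1138 − 1139.0625)² / 1139.0625 = 0.0010
  red-eyed dumpy-winged: (380 − 379.6875)² / 379.6875 = 0.0003
  sepia-eyed long-winged: (383 − 379.6875)² / 379.6875 = 0.0289
  sepia-eyed dumpy-winged: (124 − 126.5625)² / 126.5625 = 0.0519
χ² = 0.0010 + 0.0003 + 0.0289 + 0.0519 = 0.0821 ≈ 0.082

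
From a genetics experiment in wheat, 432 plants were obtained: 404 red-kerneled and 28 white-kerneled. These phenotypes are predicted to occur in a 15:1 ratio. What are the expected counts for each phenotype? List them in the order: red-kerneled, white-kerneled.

405, 27

The 15:1 ratio has 16 parts, so with N = 432 the expected counts are:
  red-kerneled: 432 × 15/16 = 405
  white-kerneled: 432 × 1/16 = 27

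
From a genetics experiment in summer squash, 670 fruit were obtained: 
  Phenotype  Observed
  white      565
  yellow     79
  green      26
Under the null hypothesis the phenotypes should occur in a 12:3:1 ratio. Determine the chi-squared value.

The 12:3:1 ratio has 16 parts, so with N = 670 the expected counts are:
  white: 670 × 12/16 = 502.5
  yellow: 670 × 3/16 = 125.625
  green: 670 × 1/16 = 41.875
χ² = Σ (O − E)² / E
  white: (565 − 502.5)² / 502.5 = 7.7736
  yellow: (79 − 125.625)² / 125.625 = 17.3046
  green: (26 − 41.875)² / 41.875 = 6.0183
χ² = 7.7736 + 17.3046 + 6.0183 = 31.0965 ≈ 31.097

31.097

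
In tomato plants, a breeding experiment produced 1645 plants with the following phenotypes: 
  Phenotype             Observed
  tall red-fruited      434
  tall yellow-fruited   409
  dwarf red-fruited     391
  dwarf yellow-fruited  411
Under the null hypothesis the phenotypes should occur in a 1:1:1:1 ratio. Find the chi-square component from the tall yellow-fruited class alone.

0.012

The 1:1:1:1 ratio has 4 parts, so with N = 1645 the expected counts are:
  tall red-fruited: 1645 × 1/4 = 411.25
  tall yellow-fruited: 1645 × 1/4 = 411.25
  dwarf red-fruited: 1645 × 1/4 = 411.25
  dwarf yellow-fruited: 1645 × 1/4 = 411.25
Contribution of tall yellow-fruited: (409 − 411.25)² / 411.25 = 0.0123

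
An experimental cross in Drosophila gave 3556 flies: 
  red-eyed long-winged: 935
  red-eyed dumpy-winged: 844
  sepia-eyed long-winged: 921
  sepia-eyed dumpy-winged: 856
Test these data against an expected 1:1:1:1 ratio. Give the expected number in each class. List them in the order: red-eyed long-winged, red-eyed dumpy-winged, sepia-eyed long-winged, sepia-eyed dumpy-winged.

The 1:1:1:1 ratio has 4 parts, so with N = 3556 the expected counts are:
  red-eyed long-winged: 3556 × 1/4 = 889
  red-eyed dumpy-winged: 3556 × 1/4 = 889
  sepia-eyed long-winged: 3556 × 1/4 = 889
  sepia-eyed dumpy-winged: 3556 × 1/4 = 889

889, 889, 889, 889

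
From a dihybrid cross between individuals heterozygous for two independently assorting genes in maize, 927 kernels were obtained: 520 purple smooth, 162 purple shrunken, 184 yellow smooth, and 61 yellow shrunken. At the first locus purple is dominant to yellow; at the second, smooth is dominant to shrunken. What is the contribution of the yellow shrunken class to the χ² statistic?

0.162

A dihybrid F₂ with independent assortment and complete dominance at both loci gives a 9:3:3:1 phenotypic ratio.
Expected counts for N = 927 under a 9:3:3:1 ratio (total parts = 16):
  purple smooth: 927 × 9/16 = 521.4375
  purple shrunken: 927 × 3/16 = 173.8125
  yellow smooth: 927 × 3/16 = 173.8125
  yellow shrunken: 927 × 1/16 = 57.9375
Contribution of yellow shrunken: (61 − 57.9375)² / 57.9375 = 0.1619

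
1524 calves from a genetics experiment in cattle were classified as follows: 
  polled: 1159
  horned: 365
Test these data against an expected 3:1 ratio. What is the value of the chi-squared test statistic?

Under the 3:1 hypothesis (Σ ratio = 4, N = 1524):
  polled: 1524 × 3/4 = 1143
  horned: 1524 × 1/4 = 381
χ² = Σ (O − E)² / E
  polled: (1159 − 1143)² / 1143 = 0.2240
  horned: (365 − 381)² / 381 = 0.6719
χ² = 0.2240 + 0.6719 = 0.8959 ≈ 0.896

0.896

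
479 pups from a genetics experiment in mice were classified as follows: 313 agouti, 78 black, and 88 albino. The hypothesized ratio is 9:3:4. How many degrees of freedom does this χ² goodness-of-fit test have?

2

A goodness-of-fit test with 3 phenotype classes has df = 3 − 1 = 2.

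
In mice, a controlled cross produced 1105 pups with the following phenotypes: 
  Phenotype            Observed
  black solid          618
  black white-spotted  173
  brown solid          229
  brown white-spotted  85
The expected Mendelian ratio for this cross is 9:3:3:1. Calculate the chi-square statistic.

11.636

Under the 9:3:3:1 hypothesis (Σ ratio = 16, N = 1105):
  black solid: 1105 × 9/16 = 621.5625
  black white-spotted: 1105 × 3/16 = 207.1875
  brown solid: 1105 × 3/16 = 207.1875
  brown white-spotted: 1105 × 1/16 = 69.0625
χ² = Σ (O − E)² / E
  black solid: (618 − 621.5625)² / 621.5625 = 0.0204
  black white-spotted: (173 − 207.1875)² / 207.1875 = 5.6412
  brown solid: (229 − 207.1875)² / 207.1875 = 2.2964
  brown white-spotted: (85 − 69.0625)² / 69.0625 = 3.6779
χ² = 0.0204 + 5.6412 + 2.2964 + 3.6779 = 11.6359 ≈ 11.636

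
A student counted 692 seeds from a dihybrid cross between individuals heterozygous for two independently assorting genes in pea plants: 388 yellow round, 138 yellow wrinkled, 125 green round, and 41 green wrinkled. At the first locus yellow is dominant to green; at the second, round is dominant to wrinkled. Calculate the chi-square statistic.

0.820

A dihybrid F₂ with independent assortment and complete dominance at both loci gives a 9:3:3:1 phenotypic ratio.
Under the 9:3:3:1 hypothesis (Σ ratio = 16, N = 692):
  yellow round: 692 × 9/16 = 389.25
  yellow wrinkled: 692 × 3/16 = 129.75
  green round: 692 × 3/16 = 129.75
  green wrinkled: 692 × 1/16 = 43.25
χ² = Σ (O − E)² / E
  yellow round: (388 − 389.25)² / 389.25 = 0.0040
  yellow wrinkled: (138 − 129.75)² / 129.75 = 0.5246
  green round: (125 − 129.75)² / 129.75 = 0.1739
  green wrinkled: (41 − 43.25)² / 43.25 = 0.1171
χ² = 0.0040 + 0.5246 + 0.1739 + 0.1171 = 0.8196 ≈ 0.820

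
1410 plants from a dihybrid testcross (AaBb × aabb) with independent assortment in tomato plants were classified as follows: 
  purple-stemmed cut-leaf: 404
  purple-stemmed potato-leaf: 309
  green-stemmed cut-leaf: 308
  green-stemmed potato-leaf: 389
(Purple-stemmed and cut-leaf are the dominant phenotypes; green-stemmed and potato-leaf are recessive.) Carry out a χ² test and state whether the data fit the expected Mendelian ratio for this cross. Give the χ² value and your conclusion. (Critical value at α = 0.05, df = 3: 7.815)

22.289; not consistent

A dihybrid testcross with independent assortment gives a 1:1:1:1 ratio.
Under the 1:1:1:1 hypothesis (Σ ratio = 4, N = 1410):
  purple-stemmed cut-leaf: 1410 × 1/4 = 352.5
  purple-stemmed potato-leaf: 1410 × 1/4 = 352.5
  green-stemmed cut-leaf: 1410 × 1/4 = 352.5
  green-stemmed potato-leaf: 1410 × 1/4 = 352.5
χ² = Σ (O − E)² / E
  purple-stemmed cut-leaf: (404 − 352.5)² / 352.5 = 7.5241
  purple-stemmed potato-leaf: (309 − 352.5)² / 352.5 = 5.3681
  green-stemmed cut-leaf: (308 − 352.5)² / 352.5 = 5.6177
  green-stemmed potato-leaf: (389 − 352.5)² / 352.5 = 3.7794
χ² = 7.5241 + 5.3681 + 5.6177 + 3.7794 = 22.2893 ≈ 22.289
Degrees of freedom = 4 − 1 = 3; critical value at α = 0.05 is 7.815.
Since 22.289 > 7.815, we reject the null hypothesis — the data do not fit the 1:1:1:1 ratio.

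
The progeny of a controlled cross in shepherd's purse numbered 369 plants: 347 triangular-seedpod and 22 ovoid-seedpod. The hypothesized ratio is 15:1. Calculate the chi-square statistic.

Total ratio parts = 16. Expected numbers out of 369:
  triangular-seedpod: 369 × 15/16 = 345.9375
  ovoid-seedpod: 369 × 1/16 = 23.0625
χ² = Σ (O − E)² / E
  triangular-seedpod: (347 − 345.9375)² / 345.9375 = 0.0033
  ovoid-seedpod: (22 − 23.0625)² / 23.0625 = 0.0489
χ² = 0.0033 + 0.0489 = 0.0522 ≈ 0.052

0.052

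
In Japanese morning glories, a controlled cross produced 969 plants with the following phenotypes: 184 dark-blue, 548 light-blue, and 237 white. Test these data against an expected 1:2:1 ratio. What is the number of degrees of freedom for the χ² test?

2

A goodness-of-fit test with 3 phenotype classes has df = 3 − 1 = 2.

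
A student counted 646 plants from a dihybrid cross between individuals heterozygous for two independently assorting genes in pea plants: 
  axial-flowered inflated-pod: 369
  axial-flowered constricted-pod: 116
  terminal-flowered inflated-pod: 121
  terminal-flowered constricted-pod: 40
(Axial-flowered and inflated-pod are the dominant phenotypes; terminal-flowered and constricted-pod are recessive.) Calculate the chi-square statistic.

A dihybrid F₂ with independent assortment and complete dominance at both loci gives a 9:3:3:1 phenotypic ratio.
The 9:3:3:1 ratio has 16 parts, so with N = 646 the expected counts are:
  axial-flowered inflated-pod: 646 × 9/16 = 363.375
  axial-flowered constricted-pod: 646 × 3/16 = 121.125
  terminal-flowered inflated-pod: 646 × 3/16 = 121.125
  terminal-flowered constricted-pod: 646 × 1/16 = 40.375
χ² = Σ (O − E)² / E
  axial-flowered inflated-pod: (369 − 363.375)² / 363.375 = 0.0871
  axial-flowered constricted-pod: (116 − 121.125)² / 121.125 = 0.2168
  terminal-flowered inflated-pod: (121 − 121.125)² / 121.125 = 0.0001
  terminal-flowered constricted-pod: (40 − 40.375)² / 40.375 = 0.0035
χ² = 0.0871 + 0.2168 + 0.0001 + 0.0035 = 0.3075 ≈ 0.308

0.308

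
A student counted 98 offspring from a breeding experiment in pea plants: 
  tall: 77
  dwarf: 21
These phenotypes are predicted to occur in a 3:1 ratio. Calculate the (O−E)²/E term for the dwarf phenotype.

Expected counts for N = 98 under a 3:1 ratio (total parts = 4):
  tall: 98 × 3/4 = 73.5
  dwarf: 98 × 1/4 = 24.5
Contribution of dwarf: (21 − 24.5)² / 24.5 = 0.5000

0.500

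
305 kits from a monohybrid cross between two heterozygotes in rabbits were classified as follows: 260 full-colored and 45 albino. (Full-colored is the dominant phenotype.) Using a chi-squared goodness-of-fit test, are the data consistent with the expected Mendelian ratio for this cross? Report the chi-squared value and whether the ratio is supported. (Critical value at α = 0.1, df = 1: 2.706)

For a monohybrid cross between heterozygotes with complete dominance, the expected phenotypic ratio is 3:1.
The 3:1 ratio has 4 parts, so with N = 305 the expected counts are:
  full-colored: 305 × 3/4 = 228.75
  albino: 305 × 1/4 = 76.25
χ² = Σ (O − E)² / E
  full-colored: (260 − 228.75)² / 228.75 = 4.2691
  albino: (45 − 76.25)² / 76.25 = 12.8074
χ² = 4.2691 + 12.8074 = 17.0765 ≈ 17.077
Degrees of freedom = 2 − 1 = 1; critical value at α = 0.1 is 2.706.
Since 17.077 > 2.706, we reject the null hypothesis — the data do not fit the 3:1 ratio.

17.077; not consistent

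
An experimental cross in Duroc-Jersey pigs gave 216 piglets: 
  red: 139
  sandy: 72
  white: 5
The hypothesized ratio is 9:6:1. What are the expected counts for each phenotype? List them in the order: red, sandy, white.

Under the 9:6:1 hypothesis (Σ ratio = 16, N = 216):
  red: 216 × 9/16 = 121.5
  sandy: 216 × 6/16 = 81
  white: 216 × 1/16 = 13.5

121.5, 81, 13.5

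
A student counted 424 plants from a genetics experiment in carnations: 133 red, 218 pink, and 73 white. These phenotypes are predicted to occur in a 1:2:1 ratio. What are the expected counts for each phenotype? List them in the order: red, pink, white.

106, 212, 106

The 1:2:1 ratio has 4 parts, so with N = 424 the expected counts are:
  red: 424 × 1/4 = 106
  pink: 424 × 2/4 = 212
  white: 424 × 1/4 = 106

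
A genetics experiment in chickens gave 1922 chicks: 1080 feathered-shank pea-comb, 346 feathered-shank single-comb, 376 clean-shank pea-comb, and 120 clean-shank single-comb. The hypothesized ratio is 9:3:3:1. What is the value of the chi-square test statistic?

Under the 9:3:3:1 hypothesis (Σ ratio = 16, N = 1922):
  feathered-shank pea-comb: 1922 × 9/16 = 1081.125
  feathered-shank single-comb: 1922 × 3/16 = 360.375
  clean-shank pea-comb: 1922 × 3/16 = 360.375
  clean-shank single-comb: 1922 × 1/16 = 120.125
χ² = Σ (O − E)² / E
  feathered-shank pea-comb: (1080 − 1081.125)² / 1081.125 = 0.0012
  feathered-shank single-comb: (346 − 360.375)² / 360.375 = 0.5734
  clean-shank pea-comb: (376 − 360.375)² / 360.375 = 0.6775
  clean-shank single-comb: (120 − 120.125)² / 120.125 = 0.0001
χ² = 0.0012 + 0.5734 + 0.6775 + 0.0001 = 1.2522 ≈ 1.252

1.252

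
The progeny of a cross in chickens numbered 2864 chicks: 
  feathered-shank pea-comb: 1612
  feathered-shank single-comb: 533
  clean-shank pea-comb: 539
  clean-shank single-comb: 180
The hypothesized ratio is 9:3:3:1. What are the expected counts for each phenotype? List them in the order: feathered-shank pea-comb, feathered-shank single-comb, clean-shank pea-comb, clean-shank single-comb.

Under the 9:3:3:1 hypothesis (Σ ratio = 16, N = 2864):
  feathered-shank pea-comb: 2864 × 9/16 = 1611
  feathered-shank single-comb: 2864 × 3/16 = 537
  clean-shank pea-comb: 2864 × 3/16 = 537
  clean-shank single-comb: 2864 × 1/16 = 179

1611, 537, 537, 179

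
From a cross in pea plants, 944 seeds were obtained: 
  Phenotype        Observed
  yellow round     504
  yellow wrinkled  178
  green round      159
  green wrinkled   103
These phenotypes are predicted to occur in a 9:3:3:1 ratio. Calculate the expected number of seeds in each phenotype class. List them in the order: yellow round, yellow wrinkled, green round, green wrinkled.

Expected counts for N = 944 under a 9:3:3:1 ratio (total parts = 16):
  yellow round: 944 × 9/16 = 531
  yellow wrinkled: 944 × 3/16 = 177
  green round: 944 × 3/16 = 177
  green wrinkled: 944 × 1/16 = 59

531, 177, 177, 59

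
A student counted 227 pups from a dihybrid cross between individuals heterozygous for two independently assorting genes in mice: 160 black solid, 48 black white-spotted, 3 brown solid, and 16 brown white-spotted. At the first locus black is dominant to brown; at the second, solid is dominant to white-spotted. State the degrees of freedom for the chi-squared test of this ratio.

3

A dihybrid F₂ with independent assortment and complete dominance at both loci gives a 9:3:3:1 phenotypic ratio.
A goodness-of-fit test with 4 phenotype classes has df = 4 − 1 = 3.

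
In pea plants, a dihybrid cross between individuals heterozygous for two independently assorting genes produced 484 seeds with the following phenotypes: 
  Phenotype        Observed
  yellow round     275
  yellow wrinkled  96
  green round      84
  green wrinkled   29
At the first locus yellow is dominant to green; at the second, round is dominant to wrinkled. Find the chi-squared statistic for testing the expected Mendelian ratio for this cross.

0.885

A dihybrid F₂ with independent assortment and complete dominance at both loci gives a 9:3:3:1 phenotypic ratio.
Under the 9:3:3:1 hypothesis (Σ ratio = 16, N = 484):
  yellow round: 484 × 9/16 = 272.25
  yellow wrinkled: 484 × 3/16 = 90.75
  green round: 484 × 3/16 = 90.75
  green wrinkled: 484 × 1/16 = 30.25
χ² = Σ (O − E)² / E
  yellow round: (275 − 272.25)² / 272.25 = 0.0278
  yellow wrinkled: (96 − 90.75)² / 90.75 = 0.3037
  green round: (84 − 90.75)² / 90.75 = 0.5021
  green wrinkled: (29 − 30.25)² / 30.25 = 0.0517
χ² = 0.0278 + 0.3037 + 0.5021 + 0.0517 = 0.8853 ≈ 0.885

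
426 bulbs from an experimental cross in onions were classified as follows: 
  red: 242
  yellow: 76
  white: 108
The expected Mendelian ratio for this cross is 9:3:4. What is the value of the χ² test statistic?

The 9:3:4 ratio has 16 parts, so with N = 426 the expected counts are:
  red: 426 × 9/16 = 239.625
  yellow: 426 × 3/16 = 79.875
  white: 426 × 4/16 = 106.5
χ² = Σ (O − E)² / E
  red: (242 − 239.625)² / 239.625 = 0.0235
  yellow: (76 − 79.875)² / 79.875 = 0.1880
  white: (108 − 106.5)² / 106.5 = 0.0211
χ² = 0.0235 + 0.1880 + 0.0211 = 0.2326 ≈ 0.233

0.233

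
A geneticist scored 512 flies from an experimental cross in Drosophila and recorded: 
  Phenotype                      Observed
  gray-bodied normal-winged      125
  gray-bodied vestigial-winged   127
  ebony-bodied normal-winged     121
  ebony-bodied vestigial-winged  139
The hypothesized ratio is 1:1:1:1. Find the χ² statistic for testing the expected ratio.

Under the 1:1:1:1 hypothesis (Σ ratio = 4, N = 512):
  gray-bodied normal-winged: 512 × 1/4 = 128
  gray-bodied vestigial-winged: 512 × 1/4 = 128
  ebony-bodied normal-winged: 512 × 1/4 = 128
  ebony-bodied vestigial-winged: 512 × 1/4 = 128
χ² = Σ (O − E)² / E
  gray-bodied normal-winged: (125 − 128)² / 128 = 0.0703
  gray-bodied vestigial-winged: (127 − 128)² / 128 = 0.0078
  ebony-bodied normal-winged: (121 − 128)² / 128 = 0.3828
  ebony-bodied vestigial-winged: (139 − 128)² / 128 = 0.9453
χ² = 0.0703 + 0.0078 + 0.3828 + 0.9453 = 1.4062 ≈ 1.406

1.406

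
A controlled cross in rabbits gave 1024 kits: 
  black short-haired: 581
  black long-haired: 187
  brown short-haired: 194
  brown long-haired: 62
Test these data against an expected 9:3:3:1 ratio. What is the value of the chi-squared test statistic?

Expected counts for N = 1024 under a 9:3:3:1 ratio (total parts = 16):
  black short-haired: 1024 × 9/16 = 576
  black long-haired: 1024 × 3/16 = 192
  brown short-haired: 1024 × 3/16 = 192
  brown long-haired: 1024 × 1/16 = 64
χ² = Σ (O − E)² / E
  black short-haired: (581 − 576)² / 576 = 0.0434
  black long-haired: (187 − 192)² / 192 = 0.1302
  brown short-haired: (194 − 192)² / 192 = 0.0208
  brown long-haired: (62 − 64)² / 64 = 0.0625
χ² = 0.0434 + 0.1302 + 0.0208 + 0.0625 = 0.2569 ≈ 0.257

0.257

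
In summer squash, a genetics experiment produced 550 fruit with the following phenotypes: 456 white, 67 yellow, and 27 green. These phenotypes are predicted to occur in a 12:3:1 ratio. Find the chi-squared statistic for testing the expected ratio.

Expected counts for N = 550 under a 12:3:1 ratio (total parts = 16):
  white: 550 × 12/16 = 412.5
  yellow: 550 × 3/16 = 103.125
  green: 550 × 1/16 = 34.375
χ² = Σ (O − E)² / E
  white: (456 − 412.5)² / 412.5 = 4.5873
  yellow: (67 − 103.125)² / 103.125 = 12.6547
  green: (27 − 34.375)² / 34.375 = 1.5823
χ² = 4.5873 + 12.6547 + 1.5823 = 18.8243 ≈ 18.824

18.824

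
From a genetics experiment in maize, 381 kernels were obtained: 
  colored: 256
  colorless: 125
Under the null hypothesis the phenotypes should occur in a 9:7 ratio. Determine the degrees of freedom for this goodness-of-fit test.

A goodness-of-fit test with 2 phenotype classes has df = 2 − 1 = 1.

1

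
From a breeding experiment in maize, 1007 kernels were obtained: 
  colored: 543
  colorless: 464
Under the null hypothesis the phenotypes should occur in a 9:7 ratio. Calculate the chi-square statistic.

2.217

Under the 9:7 hypothesis (Σ ratio = 16, N = 1007):
  colored: 1007 × 9/16 = 566.4375
  colorless: 1007 × 7/16 = 440.5625
χ² = Σ (O − E)² / E
  colored: (543 − 566.4375)² / 566.4375 = 0.9698
  colorless: (464 − 440.5625)² / 440.5625 = 1.2469
χ² = 0.9698 + 1.2469 = 2.2167 ≈ 2.217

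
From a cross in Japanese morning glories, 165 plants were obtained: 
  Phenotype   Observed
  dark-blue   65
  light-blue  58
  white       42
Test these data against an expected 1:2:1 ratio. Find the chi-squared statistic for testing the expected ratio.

20.964

Total ratio parts = 4. Expected numbers out of 165:
  dark-blue: 165 × 1/4 = 41.25
  light-blue: 165 × 2/4 = 82.5
  white: 165 × 1/4 = 41.25
χ² = Σ (O − E)² / E
  dark-blue: (65 − 41.25)² / 41.25 = 13.6742
  light-blue: (58 − 82.5)² / 82.5 = 7.2758
  white: (42 − 41.25)² / 41.25 = 0.0136
χ² = 13.6742 + 7.2758 + 0.0136 = 20.9636 ≈ 20.964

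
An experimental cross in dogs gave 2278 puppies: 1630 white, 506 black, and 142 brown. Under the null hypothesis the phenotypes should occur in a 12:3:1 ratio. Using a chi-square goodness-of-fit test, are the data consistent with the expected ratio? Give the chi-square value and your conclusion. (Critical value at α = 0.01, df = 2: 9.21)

Total ratio parts = 16. Expected numbers out of 2278:
  white: 2278 × 12/16 = 1708.5
  black: 2278 × 3/16 = 427.125
  brown: 2278 × 1/16 = 142.375
χ² = Σ (O − E)² / E
  white: (1630 − 1708.5)² / 1708.5 = 3.6068
  black: (506 − 427.125)² / 427.125 = 14.5654
  brown: (142 − 142.375)² / 142.375 = 0.0010
χ² = 3.6068 + 14.5654 + 0.0010 = 18.1732 ≈ 18.173
Degrees of freedom = 3 − 1 = 2; critical value at α = 0.01 is 9.21.
Since 18.173 > 9.21, we reject the null hypothesis — the data do not fit the 12:3:1 ratio.

18.173; not consistent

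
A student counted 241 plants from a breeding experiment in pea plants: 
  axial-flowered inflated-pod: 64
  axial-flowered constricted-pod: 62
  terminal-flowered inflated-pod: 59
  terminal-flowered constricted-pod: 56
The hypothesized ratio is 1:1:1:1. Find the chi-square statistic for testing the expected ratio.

0.610

Total ratio parts = 4. Expected numbers out of 241:
  axial-flowered inflated-pod: 241 × 1/4 = 60.25
  axial-flowered constricted-pod: 241 × 1/4 = 60.25
  terminal-flowered inflated-pod: 241 × 1/4 = 60.25
  terminal-flowered constricted-pod: 241 × 1/4 = 60.25
χ² = Σ (O − E)² / E
  axial-flowered inflated-pod: (64 − 60.25)² / 60.25 = 0.2334
  axial-flowered constricted-pod: (62 − 60.25)² / 60.25 = 0.0508
  terminal-flowered inflated-pod: (59 − 60.25)² / 60.25 = 0.0259
  terminal-flowered constricted-pod: (56 − 60.25)² / 60.25 = 0.2998
χ² = 0.2334 + 0.0508 + 0.0259 + 0.2998 = 0.6099 ≈ 0.610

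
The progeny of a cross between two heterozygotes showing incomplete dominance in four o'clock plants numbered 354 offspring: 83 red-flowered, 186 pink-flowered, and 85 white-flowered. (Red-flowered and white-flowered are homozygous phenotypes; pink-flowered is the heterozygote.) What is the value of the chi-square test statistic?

With incomplete dominance, a heterozygote × heterozygote cross gives a 1:2:1 phenotypic ratio.
Under the 1:2:1 hypothesis (Σ ratio = 4, N = 354):
  red-flowered: 354 × 1/4 = 88.5
  pink-flowered: 354 × 2/4 = 177
  white-flowered: 354 × 1/4 = 88.5
χ² = Σ (O − E)² / E
  red-flowered: (83 − 88.5)² / 88.5 = 0.3418
  pink-flowered: (186 − 177)² / 177 = 0.4576
  white-flowered: (85 − 88.5)² / 88.5 = 0.1384
χ² = 0.3418 + 0.4576 + 0.1384 = 0.9378 ≈ 0.938

0.938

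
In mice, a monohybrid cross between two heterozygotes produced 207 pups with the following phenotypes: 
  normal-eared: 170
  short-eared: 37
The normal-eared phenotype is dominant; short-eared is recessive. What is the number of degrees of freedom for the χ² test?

1

For a monohybrid cross between heterozygotes with complete dominance, the expected phenotypic ratio is 3:1.
A goodness-of-fit test with 2 phenotype classes has df = 2 − 1 = 1.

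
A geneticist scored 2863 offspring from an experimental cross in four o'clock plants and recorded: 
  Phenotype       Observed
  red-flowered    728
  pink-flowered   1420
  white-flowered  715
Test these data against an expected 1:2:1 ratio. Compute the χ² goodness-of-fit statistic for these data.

0.303

The 1:2:1 ratio has 4 parts, so with N = 2863 the expected counts are:
  red-flowered: 2863 × 1/4 = 715.75
  pink-flowered: 2863 × 2/4 = 1431.5
  white-flowered: 2863 × 1/4 = 715.75
χ² = Σ (O − E)² / E
  red-flowered: (728 − 715.75)² / 715.75 = 0.2097
  pink-flowered: (1420 − 1431.5)² / 1431.5 = 0.0924
  white-flowered: (715 − 715.75)² / 715.75 = 0.0008
χ² = 0.2097 + 0.0924 + 0.0008 = 0.3029 ≈ 0.303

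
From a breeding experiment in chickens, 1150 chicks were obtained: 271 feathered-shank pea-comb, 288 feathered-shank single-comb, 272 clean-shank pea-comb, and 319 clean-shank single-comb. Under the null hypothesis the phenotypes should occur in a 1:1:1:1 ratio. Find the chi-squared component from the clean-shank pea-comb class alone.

0.836

Expected counts for N = 1150 under a 1:1:1:1 ratio (total parts = 4):
  feathered-shank pea-comb: 1150 × 1/4 = 287.5
  feathered-shank single-comb: 1150 × 1/4 = 287.5
  clean-shank pea-comb: 1150 × 1/4 = 287.5
  clean-shank single-comb: 1150 × 1/4 = 287.5
Contribution of clean-shank pea-comb: (272 − 287.5)² / 287.5 = 0.8357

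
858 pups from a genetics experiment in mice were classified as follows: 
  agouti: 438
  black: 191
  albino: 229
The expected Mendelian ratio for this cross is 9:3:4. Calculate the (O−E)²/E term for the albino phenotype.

Under the 9:3:4 hypothesis (Σ ratio = 16, N = 858):
  agouti: 858 × 9/16 = 482.625
  black: 858 × 3/16 = 160.875
  albino: 858 × 4/16 = 214.5
Contribution of albino: (229 − 214.5)² / 214.5 = 0.9802

0.980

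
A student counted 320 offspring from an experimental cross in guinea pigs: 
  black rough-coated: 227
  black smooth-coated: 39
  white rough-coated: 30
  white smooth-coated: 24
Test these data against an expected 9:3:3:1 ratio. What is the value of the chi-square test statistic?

35.422

Total ratio parts = 16. Expected numbers out of 320:
  black rough-coated: 320 × 9/16 = 180
  black smooth-coated: 320 × 3/16 = 60
  white rough-coated: 320 × 3/16 = 60
  white smooth-coated: 320 × 1/16 = 20
χ² = Σ (O − E)² / E
  black rough-coated: (227 − 180)² / 180 = 12.2722
  black smooth-coated: (39 − 60)² / 60 = 7.3500
  white rough-coated: (30 − 60)² / 60 = 15.0000
  white smooth-coated: (24 − 20)² / 20 = 0.8000
χ² = 12.2722 + 7.3500 + 15.0000 + 0.8000 = 35.4222 ≈ 35.422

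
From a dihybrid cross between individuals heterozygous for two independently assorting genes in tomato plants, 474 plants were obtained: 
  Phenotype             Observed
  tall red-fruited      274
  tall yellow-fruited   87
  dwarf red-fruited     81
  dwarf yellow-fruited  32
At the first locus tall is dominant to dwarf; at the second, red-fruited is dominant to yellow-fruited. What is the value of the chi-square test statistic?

A dihybrid F₂ with independent assortment and complete dominance at both loci gives a 9:3:3:1 phenotypic ratio.
Under the 9:3:3:1 hypothesis (Σ ratio = 16, N = 474):
  tall red-fruited: 474 × 9/16 = 266.625
  tall yellow-fruited: 474 × 3/16 = 88.875
  dwarf red-fruited: 474 × 3/16 = 88.875
  dwarf yellow-fruited: 474 × 1/16 = 29.625
χ² = Σ (O − E)² / E
  tall red-fruited: (274 − 266.625)² / 266.625 = 0.2040
  tall yellow-fruited: (87 − 88.875)² / 88.875 = 0.0396
  dwarf red-fruited: (81 − 88.875)² / 88.875 = 0.6978
  dwarf yellow-fruited: (32 − 29.625)² / 29.625 = 0.1904
χ² = 0.2040 + 0.0396 + 0.6978 + 0.1904 = 1.1318 ≈ 1.132

1.132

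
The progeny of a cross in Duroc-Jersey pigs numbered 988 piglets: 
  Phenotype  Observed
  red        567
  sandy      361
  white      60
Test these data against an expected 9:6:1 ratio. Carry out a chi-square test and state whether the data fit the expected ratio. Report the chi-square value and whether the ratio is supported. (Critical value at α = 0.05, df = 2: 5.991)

0.521; consistent

Expected counts for N = 988 under a 9:6:1 ratio (total parts = 16):
  red: 988 × 9/16 = 555.75
  sandy: 988 × 6/16 = 370.5
  white: 988 × 1/16 = 61.75
χ² = Σ (O − E)² / E
  red: (567 − 555.75)² / 555.75 = 0.2277
  sandy: (361 − 370.5)² / 370.5 = 0.2436
  white: (60 − 61.75)² / 61.75 = 0.0496
χ² = 0.2277 + 0.2436 + 0.0496 = 0.5209 ≈ 0.521
Degrees of freedom = 3 − 1 = 2; critical value at α = 0.05 is 5.991.
Since 0.521 < 5.991, we fail to reject the null hypothesis — the data are consistent with the 9:6:1 ratio.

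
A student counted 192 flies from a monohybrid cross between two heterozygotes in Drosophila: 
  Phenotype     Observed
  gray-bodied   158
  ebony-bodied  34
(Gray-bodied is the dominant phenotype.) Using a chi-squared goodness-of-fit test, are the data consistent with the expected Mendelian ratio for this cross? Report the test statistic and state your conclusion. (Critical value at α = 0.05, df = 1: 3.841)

5.444; not consistent

For a monohybrid cross between heterozygotes with complete dominance, the expected phenotypic ratio is 3:1.
Expected counts for N = 192 under a 3:1 ratio (total parts = 4):
  gray-bodied: 192 × 3/4 = 144
  ebony-bodied: 192 × 1/4 = 48
χ² = Σ (O − E)² / E
  gray-bodied: (158 − 144)² / 144 = 1.3611
  ebony-bodied: (34 − 48)² / 48 = 4.0833
χ² = 1.3611 + 4.0833 = 5.4444 ≈ 5.444
Degrees of freedom = 2 − 1 = 1; critical value at α = 0.05 is 3.841.
Since 5.444 > 3.841, we reject the null hypothesis — the data do not fit the 3:1 ratio.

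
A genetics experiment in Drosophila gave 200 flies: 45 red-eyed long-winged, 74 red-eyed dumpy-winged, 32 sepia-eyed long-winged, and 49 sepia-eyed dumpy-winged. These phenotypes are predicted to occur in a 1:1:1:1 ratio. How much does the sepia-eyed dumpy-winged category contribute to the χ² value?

0.020

Total ratio parts = 4. Expected numbers out of 200:
  red-eyed long-winged: 200 × 1/4 = 50
  red-eyed dumpy-winged: 200 × 1/4 = 50
  sepia-eyed long-winged: 200 × 1/4 = 50
  sepia-eyed dumpy-winged: 200 × 1/4 = 50
Contribution of sepia-eyed dumpy-winged: (49 − 50)² / 50 = 0.0200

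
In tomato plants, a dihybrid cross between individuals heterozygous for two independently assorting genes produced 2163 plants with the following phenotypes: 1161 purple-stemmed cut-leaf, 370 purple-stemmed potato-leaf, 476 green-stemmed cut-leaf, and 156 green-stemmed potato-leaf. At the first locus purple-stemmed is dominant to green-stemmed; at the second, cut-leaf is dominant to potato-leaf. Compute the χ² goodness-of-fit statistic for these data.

A dihybrid F₂ with independent assortment and complete dominance at both loci gives a 9:3:3:1 phenotypic ratio.
Total ratio parts = 16. Expected numbers out of 2163:
  purple-stemmed cut-leaf: 2163 × 9/16 = 1216.6875
  purple-stemmed potato-leaf: 2163 × 3/16 = 405.5625
  green-stemmed cut-leaf: 2163 × 3/16 = 405.5625
  green-stemmed potato-leaf: 2163 × 1/16 = 135.1875
χ² = Σ (O − E)² / E
  purple-stemmed cut-leaf: (1161 − 1216.6875)² / 1216.6875 = 2.5488
  purple-stemmed potato-leaf: (370 − 405.5625)² / 405.5625 = 3.1184
  green-stemmed cut-leaf: (476 − 405.5625)² / 405.5625 = 12.2335
  green-stemmed potato-leaf: (156 − 135.1875)² / 135.1875 = 3.2041
χ² = 2.5488 + 3.1184 + 12.2335 + 3.2041 = 21.1048 ≈ 21.105

21.105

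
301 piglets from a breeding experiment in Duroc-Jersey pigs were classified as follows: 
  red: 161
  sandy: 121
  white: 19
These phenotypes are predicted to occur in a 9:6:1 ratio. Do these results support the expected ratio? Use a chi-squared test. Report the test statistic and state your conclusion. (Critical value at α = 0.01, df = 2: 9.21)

0.995; consistent

The 9:6:1 ratio has 16 parts, so with N = 301 the expected counts are:
  red: 301 × 9/16 = 169.3125
  sandy: 301 × 6/16 = 112.875
  white: 301 × 1/16 = 18.8125
χ² = Σ (O − E)² / E
  red: (161 − 169.3125)² / 169.3125 = 0.4081
  sandy: (121 − 112.875)² / 112.875 = 0.5849
  white: (19 − 18.8125)² / 18.8125 = 0.0019
χ² = 0.4081 + 0.5849 + 0.0019 = 0.9949 ≈ 0.995
Degrees of freedom = 3 − 1 = 2; critical value at α = 0.01 is 9.21.
Since 0.995 < 9.21, we fail to reject the null hypothesis — the data are consistent with the 9:6:1 ratio.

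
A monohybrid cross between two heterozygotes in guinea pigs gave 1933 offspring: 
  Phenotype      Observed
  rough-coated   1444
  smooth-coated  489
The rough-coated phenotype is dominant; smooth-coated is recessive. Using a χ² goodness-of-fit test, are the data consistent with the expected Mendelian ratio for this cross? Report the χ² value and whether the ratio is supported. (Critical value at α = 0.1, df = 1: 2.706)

0.091; consistent

For a monohybrid cross between heterozygotes with complete dominance, the expected phenotypic ratio is 3:1.
The 3:1 ratio has 4 parts, so with N = 1933 the expected counts are:
  rough-coated: 1933 × 3/4 = 1449.75
  smooth-coated: 1933 × 1/4 = 483.25
χ² = Σ (O − E)² / E
  rough-coated: (1444 − 1449.75)² / 1449.75 = 0.0228
  smooth-coated: (489 − 483.25)² / 483.25 = 0.0684
χ² = 0.0228 + 0.0684 = 0.0912 ≈ 0.091
Degrees of freedom = 2 − 1 = 1; critical value at α = 0.1 is 2.706.
Since 0.091 < 2.706, we fail to reject the null hypothesis — the data are consistent with the 3:1 ratio.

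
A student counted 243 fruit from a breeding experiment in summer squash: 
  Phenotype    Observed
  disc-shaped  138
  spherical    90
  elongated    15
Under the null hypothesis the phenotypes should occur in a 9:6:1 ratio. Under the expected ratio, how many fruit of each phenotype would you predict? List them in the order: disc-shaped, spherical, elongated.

Total ratio parts = 16. Expected numbers out of 243:
  disc-shaped: 243 × 9/16 = 136.6875
  spherical: 243 × 6/16 = 91.125
  elongated: 243 × 1/16 = 15.1875

136.6875, 91.125, 15.1875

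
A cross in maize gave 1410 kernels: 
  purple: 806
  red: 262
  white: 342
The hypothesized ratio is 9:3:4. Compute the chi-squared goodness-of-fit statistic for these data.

0.543

Expected counts for N = 1410 under a 9:3:4 ratio (total parts = 16):
  purple: 1410 × 9/16 = 793.125
  red: 1410 × 3/16 = 264.375
  white: 1410 × 4/16 = 352.5
χ² = Σ (O − E)² / E
  purple: (806 − 793.125)² / 793.125 = 0.2090
  red: (262 − 264.375)² / 264.375 = 0.0213
  white: (342 − 352.5)² / 352.5 = 0.3128
χ² = 0.2090 + 0.0213 + 0.3128 = 0.5431 ≈ 0.543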